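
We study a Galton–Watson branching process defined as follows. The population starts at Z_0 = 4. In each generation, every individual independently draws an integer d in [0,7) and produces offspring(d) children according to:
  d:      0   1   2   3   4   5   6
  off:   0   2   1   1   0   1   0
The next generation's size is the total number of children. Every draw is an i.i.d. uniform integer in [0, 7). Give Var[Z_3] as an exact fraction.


261600/117649

Outcome values over d=0..6: [0, 2, 1, 1, 0, 1, 0]
Σy = 5, Σy² = 7, M = 7
μ = 5/7 = 5/7,  σ² = 7/7 − (5/7)² = 24/49
V_0 = 0, E_0 = 4
V_1 = 24/49·E_0 + (5/7)²·V_0 = 96/49;  E_1 = 20/7
V_2 = 24/49·E_1 + (5/7)²·V_1 = 5760/2401;  E_2 = 100/49
V_3 = 24/49·E_2 + (5/7)²·V_2 = 261600/117649;  E_3 = 500/343


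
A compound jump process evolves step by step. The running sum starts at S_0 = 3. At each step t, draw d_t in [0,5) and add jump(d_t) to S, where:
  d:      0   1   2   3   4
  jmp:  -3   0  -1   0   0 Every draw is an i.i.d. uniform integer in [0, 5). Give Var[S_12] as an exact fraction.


408/25

Outcome values over d=0..4: [-3, 0, -1, 0, 0]
Σy = -4, Σy² = 10, M = 5
μ = -4/5 = -4/5,  σ² = 10/5 − (-4/5)² = 34/25
Independent increments: Var[S_12] = 12·σ² = 12·(34/25) = 408/25


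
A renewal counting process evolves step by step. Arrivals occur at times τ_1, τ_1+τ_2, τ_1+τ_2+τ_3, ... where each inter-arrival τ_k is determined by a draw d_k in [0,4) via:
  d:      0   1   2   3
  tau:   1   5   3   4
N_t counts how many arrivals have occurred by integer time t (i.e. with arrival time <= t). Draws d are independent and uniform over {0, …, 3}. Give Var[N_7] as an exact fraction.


187396007/268435456

Inter-arrival values over d=0..3: [1, 5, 3, 4]
Each d has probability 1/4, so the pmf of τ is: f(1) = 1/4, f(3) = 1/4, f(4) = 1/4, f(5) = 1/4
Let p_n(j) = P(N_n = j), with p_0 = [1]. Condition on τ_1: p_n(0) = P(τ > n), and for j >= 1, p_n(j) = Σ_{k<=n} f(k)·p_{n−k}(j−1)
p_1 = [3/4, 1/4]  (j = 0..1)
p_2 = [3/4, 3/16, 1/16]  (j = 0..2)
p_3 = [1/2, 7/16, 3/64, 1/64]  (j = 0..3)
p_4 = [1/4, 9/16, 11/64, 3/256, 1/256]  (j = 0..4)
p_5 = [0, 11/16, 1/4, 15/256, 3/1024, 1/1024]  (j = 0..5)
p_6 = [0, 1/2, 25/64, 23/256, 19/1024, 3/4096, 1/4096]  (j = 0..6)
p_7 = [0, 3/8, 27/64, 43/256, 15/512, 23/4096, 3/16384, 1/16384]  (j = 0..7)
E[N_7] = Σ j·p_7(j) = 30629/16384;  E[N_7²] = Σ j²·p_7(j) = 68697/16384
Var[N_7] = 68697/16384 − (30629/16384)² = 187396007/268435456


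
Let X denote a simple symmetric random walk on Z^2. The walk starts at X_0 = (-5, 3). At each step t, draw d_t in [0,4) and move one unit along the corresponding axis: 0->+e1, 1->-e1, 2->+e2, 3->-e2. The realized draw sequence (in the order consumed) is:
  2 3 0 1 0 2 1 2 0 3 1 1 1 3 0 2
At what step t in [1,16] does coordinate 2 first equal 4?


t=0: X=(-5, 3), d=2 → +e2, X_1=(-5, 4)
t=1: X=(-5, 4), d=3 → -e2, X_2=(-5, 3)
t=2: X=(-5, 3), d=0 → +e1, X_3=(-4, 3)
t=3: X=(-4, 3), d=1 → -e1, X_4=(-5, 3)
t=4: X=(-5, 3), d=0 → +e1, X_5=(-4, 3)
t=5: X=(-4, 3), d=2 → +e2, X_6=(-4, 4)
t=6: X=(-4, 4), d=1 → -e1, X_7=(-5, 4)
t=7: X=(-5, 4), d=2 → +e2, X_8=(-5, 5)
t=8: X=(-5, 5), d=0 → +e1, X_9=(-4, 5)
t=9: X=(-4, 5), d=3 → -e2, X_10=(-4, 4)
t=10: X=(-4, 4), d=1 → -e1, X_11=(-5, 4)
t=11: X=(-5, 4), d=1 → -e1, X_12=(-6, 4)
t=12: X=(-6, 4), d=1 → -e1, X_13=(-7, 4)
t=13: X=(-7, 4), d=3 → -e2, X_14=(-7, 3)
t=14: X=(-7, 3), d=0 → +e1, X_15=(-6, 3)
t=15: X=(-6, 3), d=2 → +e2, X_16=(-6, 4)

1


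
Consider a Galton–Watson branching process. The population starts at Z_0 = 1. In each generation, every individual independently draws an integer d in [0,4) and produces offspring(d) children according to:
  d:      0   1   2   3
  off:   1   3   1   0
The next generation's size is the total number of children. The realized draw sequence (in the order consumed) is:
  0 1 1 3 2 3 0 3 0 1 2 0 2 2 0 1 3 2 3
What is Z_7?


gen 0: Z_0=1, draws=[0], offspring=[1], Z_1=1
gen 1: Z_1=1, draws=[1], offspring=[3], Z_2=3
gen 2: Z_2=3, draws=[1, 3, 2], offspring=[3, 0, 1], Z_3=4
gen 3: Z_3=4, draws=[3, 0, 3, 0], offspring=[0, 1, 0, 1], Z_4=2
gen 4: Z_4=2, draws=[1, 2], offspring=[3, 1], Z_5=4
gen 5: Z_5=4, draws=[0, 2, 2, 0], offspring=[1, 1, 1, 1], Z_6=4
gen 6: Z_6=4, draws=[1, 3, 2, 3], offspring=[3, 0, 1, 0], Z_7=4

4


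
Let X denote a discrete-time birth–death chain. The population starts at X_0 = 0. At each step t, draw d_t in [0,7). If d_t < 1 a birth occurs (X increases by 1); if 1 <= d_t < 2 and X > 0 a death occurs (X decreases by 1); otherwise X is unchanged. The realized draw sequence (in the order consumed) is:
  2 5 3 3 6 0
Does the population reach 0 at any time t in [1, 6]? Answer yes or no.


t=0: X=0, d=2 → hold, X_1=0
t=1: X=0, d=5 → hold, X_2=0
t=2: X=0, d=3 → hold, X_3=0
t=3: X=0, d=3 → hold, X_4=0
t=4: X=0, d=6 → hold, X_5=0
t=5: X=0, d=0 → birth, X_6=1

yes


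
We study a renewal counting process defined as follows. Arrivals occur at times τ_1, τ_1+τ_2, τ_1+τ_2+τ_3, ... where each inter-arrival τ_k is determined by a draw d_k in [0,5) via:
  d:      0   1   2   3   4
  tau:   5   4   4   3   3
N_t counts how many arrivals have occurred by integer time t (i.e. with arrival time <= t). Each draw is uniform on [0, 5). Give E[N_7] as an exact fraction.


Inter-arrival values over d=0..4: [5, 4, 4, 3, 3]
Each d has probability 1/5, so the pmf of τ is: f(3) = 2/5, f(4) = 2/5, f(5) = 1/5
Renewal equation for m(n) = E[N_n]: condition on τ_1 = k (if k <= n, one arrival plus a fresh copy on the remaining n−k steps): m(n) = F(n) + Σ_{k<=n} f(k)·m(n−k), where F(n) = P(τ <= n) and m(0) = 0
m(1) = F(1) = 0
m(2) = F(2) = 0
m(3) = F(3) = 2/5
m(4) = F(4) = 4/5
m(5) = F(5) = 1
m(6) = F(6) + f(3)·m(3) = 1 + 2/5·2/5 = 29/25
m(7) = F(7) + f(3)·m(4) + f(4)·m(3) = 1 + 2/5·4/5 + 2/5·2/5 = 37/25
E[N_7] = m(7) = 37/25

37/25


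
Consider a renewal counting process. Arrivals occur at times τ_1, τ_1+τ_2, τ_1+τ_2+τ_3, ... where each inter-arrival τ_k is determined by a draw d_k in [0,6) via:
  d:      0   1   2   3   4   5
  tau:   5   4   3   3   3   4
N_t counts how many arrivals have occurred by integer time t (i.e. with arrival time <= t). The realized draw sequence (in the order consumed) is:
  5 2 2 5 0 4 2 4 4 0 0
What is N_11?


draw d_1=5: τ_1=4, arrival time A_1=4
draw d_2=2: τ_2=3, arrival time A_2=7
draw d_3=2: τ_3=3, arrival time A_3=10
draw d_4=5: τ_4=4, arrival time A_4=14
draw d_5=0: τ_5=5, arrival time A_5=19
draw d_6=4: τ_6=3, arrival time A_6=22
draw d_7=2: τ_7=3, arrival time A_7=25
draw d_8=4: τ_8=3, arrival time A_8=28
draw d_9=4: τ_9=3, arrival time A_9=31
draw d_10=0: τ_10=5, arrival time A_10=36
draw d_11=0: τ_11=5, arrival time A_11=41
N_t over t=0..11: 0:0 1:0 2:0 3:0 4:1 5:1 6:1 7:2 8:2 9:2 10:3 11:3

3


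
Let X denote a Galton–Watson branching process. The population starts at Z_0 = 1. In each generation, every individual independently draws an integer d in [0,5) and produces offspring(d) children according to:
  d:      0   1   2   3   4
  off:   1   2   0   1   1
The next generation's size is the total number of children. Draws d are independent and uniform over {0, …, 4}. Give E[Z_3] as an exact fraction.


Outcome values over d=0..4: [1, 2, 0, 1, 1]
Σy = 5, Σy² = 7, M = 5
μ = 5/5 = 1,  σ² = 7/5 − (1)² = 2/5
E[Z_0] = 1
E[Z_1] = 1·E[Z_0] = 1
E[Z_2] = 1·E[Z_1] = 1
E[Z_3] = 1·E[Z_2] = 1

1


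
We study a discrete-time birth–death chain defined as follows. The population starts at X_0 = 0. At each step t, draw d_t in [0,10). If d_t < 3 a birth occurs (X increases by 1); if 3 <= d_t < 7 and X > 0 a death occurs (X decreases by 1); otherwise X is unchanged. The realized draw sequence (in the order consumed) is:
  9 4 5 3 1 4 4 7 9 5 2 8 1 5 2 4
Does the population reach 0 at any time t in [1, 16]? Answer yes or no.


t=0: X=0, d=9 → hold, X_1=0
t=1: X=0, d=4 → hold, X_2=0
t=2: X=0, d=5 → hold, X_3=0
t=3: X=0, d=3 → hold, X_4=0
t=4: X=0, d=1 → birth, X_5=1
t=5: X=1, d=4 → death, X_6=0
t=6: X=0, d=4 → hold, X_7=0
t=7: X=0, d=7 → hold, X_8=0
t=8: X=0, d=9 → hold, X_9=0
t=9: X=0, d=5 → hold, X_10=0
t=10: X=0, d=2 → birth, X_11=1
t=11: X=1, d=8 → hold, X_12=1
t=12: X=1, d=1 → birth, X_13=2
t=13: X=2, d=5 → death, X_14=1
t=14: X=1, d=2 → birth, X_15=2
t=15: X=2, d=4 → death, X_16=1

yes


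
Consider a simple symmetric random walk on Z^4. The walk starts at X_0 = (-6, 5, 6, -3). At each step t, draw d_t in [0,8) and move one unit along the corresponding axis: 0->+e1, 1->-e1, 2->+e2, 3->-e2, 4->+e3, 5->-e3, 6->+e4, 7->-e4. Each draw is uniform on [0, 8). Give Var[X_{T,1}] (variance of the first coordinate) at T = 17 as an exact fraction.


17/4

Outcome values over d=0..7: [1, -1, 0, 0, 0, 0, 0, 0]
Σy = 0, Σy² = 2, M = 8
μ = 0/8 = 0,  σ² = 2/8 − (0)² = 1/4
Independent increments: Var[X_17] = 17·σ² = 17·(1/4) = 17/4


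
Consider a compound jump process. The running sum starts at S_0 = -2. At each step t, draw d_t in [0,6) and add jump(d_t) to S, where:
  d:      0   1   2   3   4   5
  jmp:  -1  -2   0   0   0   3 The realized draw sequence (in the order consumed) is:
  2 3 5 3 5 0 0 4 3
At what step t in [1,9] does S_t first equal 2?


7

t=0: S=-2, d=2, jump=0, S_1=-2
t=1: S=-2, d=3, jump=0, S_2=-2
t=2: S=-2, d=5, jump=3, S_3=1
t=3: S=1, d=3, jump=0, S_4=1
t=4: S=1, d=5, jump=3, S_5=4
t=5: S=4, d=0, jump=-1, S_6=3
t=6: S=3, d=0, jump=-1, S_7=2
t=7: S=2, d=4, jump=0, S_8=2
t=8: S=2, d=3, jump=0, S_9=2


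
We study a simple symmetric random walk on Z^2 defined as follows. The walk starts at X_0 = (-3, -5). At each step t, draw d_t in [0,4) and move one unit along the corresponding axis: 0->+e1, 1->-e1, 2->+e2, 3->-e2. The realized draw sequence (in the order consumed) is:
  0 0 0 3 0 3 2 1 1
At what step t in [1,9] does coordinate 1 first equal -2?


t=0: X=(-3, -5), d=0 → +e1, X_1=(-2, -5)
t=1: X=(-2, -5), d=0 → +e1, X_2=(-1, -5)
t=2: X=(-1, -5), d=0 → +e1, X_3=(0, -5)
t=3: X=(0, -5), d=3 → -e2, X_4=(0, -6)
t=4: X=(0, -6), d=0 → +e1, X_5=(1, -6)
t=5: X=(1, -6), d=3 → -e2, X_6=(1, -7)
t=6: X=(1, -7), d=2 → +e2, X_7=(1, -6)
t=7: X=(1, -6), d=1 → -e1, X_8=(0, -6)
t=8: X=(0, -6), d=1 → -e1, X_9=(-1, -6)

1


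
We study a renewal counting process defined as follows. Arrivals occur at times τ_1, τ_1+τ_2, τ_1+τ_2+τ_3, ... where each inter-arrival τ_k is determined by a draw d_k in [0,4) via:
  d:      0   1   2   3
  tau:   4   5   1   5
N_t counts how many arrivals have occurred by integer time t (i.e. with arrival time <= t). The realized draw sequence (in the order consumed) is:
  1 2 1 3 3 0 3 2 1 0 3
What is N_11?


draw d_1=1: τ_1=5, arrival time A_1=5
draw d_2=2: τ_2=1, arrival time A_2=6
draw d_3=1: τ_3=5, arrival time A_3=11
draw d_4=3: τ_4=5, arrival time A_4=16
draw d_5=3: τ_5=5, arrival time A_5=21
draw d_6=0: τ_6=4, arrival time A_6=25
draw d_7=3: τ_7=5, arrival time A_7=30
draw d_8=2: τ_8=1, arrival time A_8=31
draw d_9=1: τ_9=5, arrival time A_9=36
draw d_10=0: τ_10=4, arrival time A_10=40
draw d_11=3: τ_11=5, arrival time A_11=45
N_t over t=0..11: 0:0 1:0 2:0 3:0 4:0 5:1 6:2 7:2 8:2 9:2 10:2 11:3

3


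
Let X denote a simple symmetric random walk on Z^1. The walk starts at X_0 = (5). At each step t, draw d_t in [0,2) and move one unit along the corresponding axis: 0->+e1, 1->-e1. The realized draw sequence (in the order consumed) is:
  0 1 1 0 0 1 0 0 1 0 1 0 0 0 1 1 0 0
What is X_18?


(9)

t=0: X=(5), d=0 → +e1, X_1=(6)
t=1: X=(6), d=1 → -e1, X_2=(5)
t=2: X=(5), d=1 → -e1, X_3=(4)
t=3: X=(4), d=0 → +e1, X_4=(5)
t=4: X=(5), d=0 → +e1, X_5=(6)
t=5: X=(6), d=1 → -e1, X_6=(5)
t=6: X=(5), d=0 → +e1, X_7=(6)
t=7: X=(6), d=0 → +e1, X_8=(7)
t=8: X=(7), d=1 → -e1, X_9=(6)
t=9: X=(6), d=0 → +e1, X_10=(7)
t=10: X=(7), d=1 → -e1, X_11=(6)
t=11: X=(6), d=0 → +e1, X_12=(7)
t=12: X=(7), d=0 → +e1, X_13=(8)
t=13: X=(8), d=0 → +e1, X_14=(9)
t=14: X=(9), d=1 → -e1, X_15=(8)
t=15: X=(8), d=1 → -e1, X_16=(7)
t=16: X=(7), d=0 → +e1, X_17=(8)
t=17: X=(8), d=0 → +e1, X_18=(9)


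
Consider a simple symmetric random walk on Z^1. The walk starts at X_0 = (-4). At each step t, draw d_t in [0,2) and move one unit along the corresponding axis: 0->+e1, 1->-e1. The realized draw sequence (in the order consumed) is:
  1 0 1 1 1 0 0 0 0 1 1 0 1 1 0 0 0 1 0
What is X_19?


t=0: X=(-4), d=1 → -e1, X_1=(-5)
t=1: X=(-5), d=0 → +e1, X_2=(-4)
t=2: X=(-4), d=1 → -e1, X_3=(-5)
t=3: X=(-5), d=1 → -e1, X_4=(-6)
t=4: X=(-6), d=1 → -e1, X_5=(-7)
t=5: X=(-7), d=0 → +e1, X_6=(-6)
t=6: X=(-6), d=0 → +e1, X_7=(-5)
t=7: X=(-5), d=0 → +e1, X_8=(-4)
t=8: X=(-4), d=0 → +e1, X_9=(-3)
t=9: X=(-3), d=1 → -e1, X_10=(-4)
t=10: X=(-4), d=1 → -e1, X_11=(-5)
t=11: X=(-5), d=0 → +e1, X_12=(-4)
t=12: X=(-4), d=1 → -e1, X_13=(-5)
t=13: X=(-5), d=1 → -e1, X_14=(-6)
t=14: X=(-6), d=0 → +e1, X_15=(-5)
t=15: X=(-5), d=0 → +e1, X_16=(-4)
t=16: X=(-4), d=0 → +e1, X_17=(-3)
t=17: X=(-3), d=1 → -e1, X_18=(-4)
t=18: X=(-4), d=0 → +e1, X_19=(-3)

(-3)


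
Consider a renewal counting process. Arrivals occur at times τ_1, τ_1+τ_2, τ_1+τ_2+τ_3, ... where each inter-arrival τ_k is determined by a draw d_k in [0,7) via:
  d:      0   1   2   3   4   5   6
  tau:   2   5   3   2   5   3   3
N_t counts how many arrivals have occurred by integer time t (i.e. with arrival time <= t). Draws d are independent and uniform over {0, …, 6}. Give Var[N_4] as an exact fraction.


782/2401

Inter-arrival values over d=0..6: [2, 5, 3, 2, 5, 3, 3]
Each d has probability 1/7, so the pmf of τ is: f(2) = 2/7, f(3) = 3/7, f(5) = 2/7
Let p_n(j) = P(N_n = j), with p_0 = [1]. Condition on τ_1: p_n(0) = P(τ > n), and for j >= 1, p_n(j) = Σ_{k<=n} f(k)·p_{n−k}(j−1)
p_1 = [1]  (j = 0)
p_2 = [5/7, 2/7]  (j = 0..1)
p_3 = [2/7, 5/7]  (j = 0..1)
p_4 = [2/7, 31/49, 4/49]  (j = 0..2)
E[N_4] = Σ j·p_4(j) = 39/49;  E[N_4²] = Σ j²·p_4(j) = 47/49
Var[N_4] = 47/49 − (39/49)² = 782/2401


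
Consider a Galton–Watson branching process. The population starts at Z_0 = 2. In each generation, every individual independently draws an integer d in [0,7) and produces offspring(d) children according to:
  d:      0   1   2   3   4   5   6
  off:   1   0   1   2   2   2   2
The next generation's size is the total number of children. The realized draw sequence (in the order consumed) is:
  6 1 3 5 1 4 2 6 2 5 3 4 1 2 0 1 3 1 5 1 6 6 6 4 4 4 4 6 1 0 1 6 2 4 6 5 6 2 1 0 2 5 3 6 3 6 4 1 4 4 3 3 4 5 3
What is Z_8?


28

gen 0: Z_0=2, draws=[6, 1], offspring=[2, 0], Z_1=2
gen 1: Z_1=2, draws=[3, 5], offspring=[2, 2], Z_2=4
gen 2: Z_2=4, draws=[1, 4, 2, 6], offspring=[0, 2, 1, 2], Z_3=5
gen 3: Z_3=5, draws=[2, 5, 3, 4, 1], offspring=[1, 2, 2, 2, 0], Z_4=7
gen 4: Z_4=7, draws=[2, 0, 1, 3, 1, 5, 1], offspring=[1, 1, 0, 2, 0, 2, 0], Z_5=6
gen 5: Z_5=6, draws=[6, 6, 6, 4, 4, 4], offspring=[2, 2, 2, 2, 2, 2], Z_6=12
gen 6: Z_6=12, draws=[4, 6, 1, 0, 1, 6, 2, 4, 6, 5, 6, 2], offspring=[2, 2, 0, 1, 0, 2, 1, 2, 2, 2, 2, 1], Z_7=17
gen 7: Z_7=17, draws=[1, 0, 2, 5, 3, 6, 3, 6, 4, 1, 4, 4, 3, 3, 4, 5, 3], offspring=[0, 1, 1, 2, 2, 2, 2, 2, 2, 0, 2, 2, 2, 2, 2, 2, 2], Z_8=28


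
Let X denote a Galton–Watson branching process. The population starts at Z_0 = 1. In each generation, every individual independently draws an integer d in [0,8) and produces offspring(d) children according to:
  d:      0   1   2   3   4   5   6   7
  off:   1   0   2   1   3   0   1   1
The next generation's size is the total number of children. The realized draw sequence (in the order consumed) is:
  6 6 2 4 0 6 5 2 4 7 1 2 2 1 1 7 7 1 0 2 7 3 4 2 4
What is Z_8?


10

gen 0: Z_0=1, draws=[6], offspring=[1], Z_1=1
gen 1: Z_1=1, draws=[6], offspring=[1], Z_2=1
gen 2: Z_2=1, draws=[2], offspring=[2], Z_3=2
gen 3: Z_3=2, draws=[4, 0], offspring=[3, 1], Z_4=4
gen 4: Z_4=4, draws=[6, 5, 2, 4], offspring=[1, 0, 2, 3], Z_5=6
gen 5: Z_5=6, draws=[7, 1, 2, 2, 1, 1], offspring=[1, 0, 2, 2, 0, 0], Z_6=5
gen 6: Z_6=5, draws=[7, 7, 1, 0, 2], offspring=[1, 1, 0, 1, 2], Z_7=5
gen 7: Z_7=5, draws=[7, 3, 4, 2, 4], offspring=[1, 1, 3, 2, 3], Z_8=10


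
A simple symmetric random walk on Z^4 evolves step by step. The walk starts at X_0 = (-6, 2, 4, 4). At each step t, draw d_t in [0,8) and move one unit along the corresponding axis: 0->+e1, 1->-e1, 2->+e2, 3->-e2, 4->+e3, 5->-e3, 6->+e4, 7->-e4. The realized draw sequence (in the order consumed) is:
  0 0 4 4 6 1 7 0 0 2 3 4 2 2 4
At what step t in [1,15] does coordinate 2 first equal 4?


14

t=0: X=(-6, 2, 4, 4), d=0 → +e1, X_1=(-5, 2, 4, 4)
t=1: X=(-5, 2, 4, 4), d=0 → +e1, X_2=(-4, 2, 4, 4)
t=2: X=(-4, 2, 4, 4), d=4 → +e3, X_3=(-4, 2, 5, 4)
t=3: X=(-4, 2, 5, 4), d=4 → +e3, X_4=(-4, 2, 6, 4)
t=4: X=(-4, 2, 6, 4), d=6 → +e4, X_5=(-4, 2, 6, 5)
t=5: X=(-4, 2, 6, 5), d=1 → -e1, X_6=(-5, 2, 6, 5)
t=6: X=(-5, 2, 6, 5), d=7 → -e4, X_7=(-5, 2, 6, 4)
t=7: X=(-5, 2, 6, 4), d=0 → +e1, X_8=(-4, 2, 6, 4)
t=8: X=(-4, 2, 6, 4), d=0 → +e1, X_9=(-3, 2, 6, 4)
t=9: X=(-3, 2, 6, 4), d=2 → +e2, X_10=(-3, 3, 6, 4)
t=10: X=(-3, 3, 6, 4), d=3 → -e2, X_11=(-3, 2, 6, 4)
t=11: X=(-3, 2, 6, 4), d=4 → +e3, X_12=(-3, 2, 7, 4)
t=12: X=(-3, 2, 7, 4), d=2 → +e2, X_13=(-3, 3, 7, 4)
t=13: X=(-3, 3, 7, 4), d=2 → +e2, X_14=(-3, 4, 7, 4)
t=14: X=(-3, 4, 7, 4), d=4 → +e3, X_15=(-3, 4, 8, 4)


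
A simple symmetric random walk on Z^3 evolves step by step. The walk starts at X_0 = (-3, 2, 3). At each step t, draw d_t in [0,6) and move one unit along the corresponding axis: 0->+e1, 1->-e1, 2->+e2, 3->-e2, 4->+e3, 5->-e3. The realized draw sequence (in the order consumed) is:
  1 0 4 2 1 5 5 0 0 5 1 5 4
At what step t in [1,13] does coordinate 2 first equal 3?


t=0: X=(-3, 2, 3), d=1 → -e1, X_1=(-4, 2, 3)
t=1: X=(-4, 2, 3), d=0 → +e1, X_2=(-3, 2, 3)
t=2: X=(-3, 2, 3), d=4 → +e3, X_3=(-3, 2, 4)
t=3: X=(-3, 2, 4), d=2 → +e2, X_4=(-3, 3, 4)
t=4: X=(-3, 3, 4), d=1 → -e1, X_5=(-4, 3, 4)
t=5: X=(-4, 3, 4), d=5 → -e3, X_6=(-4, 3, 3)
t=6: X=(-4, 3, 3), d=5 → -e3, X_7=(-4, 3, 2)
t=7: X=(-4, 3, 2), d=0 → +e1, X_8=(-3, 3, 2)
t=8: X=(-3, 3, 2), d=0 → +e1, X_9=(-2, 3, 2)
t=9: X=(-2, 3, 2), d=5 → -e3, X_10=(-2, 3, 1)
t=10: X=(-2, 3, 1), d=1 → -e1, X_11=(-3, 3, 1)
t=11: X=(-3, 3, 1), d=5 → -e3, X_12=(-3, 3, 0)
t=12: X=(-3, 3, 0), d=4 → +e3, X_13=(-3, 3, 1)

4


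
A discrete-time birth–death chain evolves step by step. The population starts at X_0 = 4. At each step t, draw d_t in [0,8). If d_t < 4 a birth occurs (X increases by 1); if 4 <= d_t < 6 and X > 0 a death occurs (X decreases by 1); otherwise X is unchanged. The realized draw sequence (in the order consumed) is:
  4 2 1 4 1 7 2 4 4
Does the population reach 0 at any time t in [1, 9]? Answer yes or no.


t=0: X=4, d=4 → death, X_1=3
t=1: X=3, d=2 → birth, X_2=4
t=2: X=4, d=1 → birth, X_3=5
t=3: X=5, d=4 → death, X_4=4
t=4: X=4, d=1 → birth, X_5=5
t=5: X=5, d=7 → hold, X_6=5
t=6: X=5, d=2 → birth, X_7=6
t=7: X=6, d=4 → death, X_8=5
t=8: X=5, d=4 → death, X_9=4

no


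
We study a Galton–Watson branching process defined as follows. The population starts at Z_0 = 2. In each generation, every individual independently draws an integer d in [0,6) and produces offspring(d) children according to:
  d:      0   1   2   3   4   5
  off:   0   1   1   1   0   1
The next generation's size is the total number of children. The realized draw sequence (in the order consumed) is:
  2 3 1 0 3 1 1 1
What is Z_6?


gen 0: Z_0=2, draws=[2, 3], offspring=[1, 1], Z_1=2
gen 1: Z_1=2, draws=[1, 0], offspring=[1, 0], Z_2=1
gen 2: Z_2=1, draws=[3], offspring=[1], Z_3=1
gen 3: Z_3=1, draws=[1], offspring=[1], Z_4=1
gen 4: Z_4=1, draws=[1], offspring=[1], Z_5=1
gen 5: Z_5=1, draws=[1], offspring=[1], Z_6=1

1


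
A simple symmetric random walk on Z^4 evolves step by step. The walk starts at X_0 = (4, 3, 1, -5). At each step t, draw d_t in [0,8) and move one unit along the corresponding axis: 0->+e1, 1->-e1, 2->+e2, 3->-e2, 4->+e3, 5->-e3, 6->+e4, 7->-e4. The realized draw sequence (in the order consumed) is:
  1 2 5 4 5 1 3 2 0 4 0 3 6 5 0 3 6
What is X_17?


(5, 2, 0, -3)

t=0: X=(4, 3, 1, -5), d=1 → -e1, X_1=(3, 3, 1, -5)
t=1: X=(3, 3, 1, -5), d=2 → +e2, X_2=(3, 4, 1, -5)
t=2: X=(3, 4, 1, -5), d=5 → -e3, X_3=(3, 4, 0, -5)
t=3: X=(3, 4, 0, -5), d=4 → +e3, X_4=(3, 4, 1, -5)
t=4: X=(3, 4, 1, -5), d=5 → -e3, X_5=(3, 4, 0, -5)
t=5: X=(3, 4, 0, -5), d=1 → -e1, X_6=(2, 4, 0, -5)
t=6: X=(2, 4, 0, -5), d=3 → -e2, X_7=(2, 3, 0, -5)
t=7: X=(2, 3, 0, -5), d=2 → +e2, X_8=(2, 4, 0, -5)
t=8: X=(2, 4, 0, -5), d=0 → +e1, X_9=(3, 4, 0, -5)
t=9: X=(3, 4, 0, -5), d=4 → +e3, X_10=(3, 4, 1, -5)
t=10: X=(3, 4, 1, -5), d=0 → +e1, X_11=(4, 4, 1, -5)
t=11: X=(4, 4, 1, -5), d=3 → -e2, X_12=(4, 3, 1, -5)
t=12: X=(4, 3, 1, -5), d=6 → +e4, X_13=(4, 3, 1, -4)
t=13: X=(4, 3, 1, -4), d=5 → -e3, X_14=(4, 3, 0, -4)
t=14: X=(4, 3, 0, -4), d=0 → +e1, X_15=(5, 3, 0, -4)
t=15: X=(5, 3, 0, -4), d=3 → -e2, X_16=(5, 2, 0, -4)
t=16: X=(5, 2, 0, -4), d=6 → +e4, X_17=(5, 2, 0, -3)


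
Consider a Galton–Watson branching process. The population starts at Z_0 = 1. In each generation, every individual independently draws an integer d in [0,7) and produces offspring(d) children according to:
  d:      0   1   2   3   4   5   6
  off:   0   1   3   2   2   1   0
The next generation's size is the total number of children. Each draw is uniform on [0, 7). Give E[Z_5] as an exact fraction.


Outcome values over d=0..6: [0, 1, 3, 2, 2, 1, 0]
Σy = 9, Σy² = 19, M = 7
μ = 9/7 = 9/7,  σ² = 19/7 − (9/7)² = 52/49
E[Z_0] = 1
E[Z_1] = 9/7·E[Z_0] = 9/7
E[Z_2] = 9/7·E[Z_1] = 81/49
E[Z_3] = 9/7·E[Z_2] = 729/343
E[Z_4] = 9/7·E[Z_3] = 6561/2401
E[Z_5] = 9/7·E[Z_4] = 59049/16807

59049/16807


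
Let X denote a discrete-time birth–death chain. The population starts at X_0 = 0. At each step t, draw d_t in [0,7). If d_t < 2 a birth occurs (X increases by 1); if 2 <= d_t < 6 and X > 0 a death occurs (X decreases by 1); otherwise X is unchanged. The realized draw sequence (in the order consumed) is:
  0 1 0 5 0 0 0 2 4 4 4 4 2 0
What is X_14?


t=0: X=0, d=0 → birth, X_1=1
t=1: X=1, d=1 → birth, X_2=2
t=2: X=2, d=0 → birth, X_3=3
t=3: X=3, d=5 → death, X_4=2
t=4: X=2, d=0 → birth, X_5=3
t=5: X=3, d=0 → birth, X_6=4
t=6: X=4, d=0 → birth, X_7=5
t=7: X=5, d=2 → death, X_8=4
t=8: X=4, d=4 → death, X_9=3
t=9: X=3, d=4 → death, X_10=2
t=10: X=2, d=4 → death, X_11=1
t=11: X=1, d=4 → death, X_12=0
t=12: X=0, d=2 → hold, X_13=0
t=13: X=0, d=0 → birth, X_14=1

1


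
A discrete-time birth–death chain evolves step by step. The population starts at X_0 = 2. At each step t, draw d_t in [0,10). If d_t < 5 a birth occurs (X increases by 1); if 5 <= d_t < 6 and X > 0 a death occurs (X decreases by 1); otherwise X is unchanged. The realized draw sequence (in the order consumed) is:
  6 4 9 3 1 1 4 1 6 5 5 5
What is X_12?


t=0: X=2, d=6 → hold, X_1=2
t=1: X=2, d=4 → birth, X_2=3
t=2: X=3, d=9 → hold, X_3=3
t=3: X=3, d=3 → birth, X_4=4
t=4: X=4, d=1 → birth, X_5=5
t=5: X=5, d=1 → birth, X_6=6
t=6: X=6, d=4 → birth, X_7=7
t=7: X=7, d=1 → birth, X_8=8
t=8: X=8, d=6 → hold, X_9=8
t=9: X=8, d=5 → death, X_10=7
t=10: X=7, d=5 → death, X_11=6
t=11: X=6, d=5 → death, X_12=5

5


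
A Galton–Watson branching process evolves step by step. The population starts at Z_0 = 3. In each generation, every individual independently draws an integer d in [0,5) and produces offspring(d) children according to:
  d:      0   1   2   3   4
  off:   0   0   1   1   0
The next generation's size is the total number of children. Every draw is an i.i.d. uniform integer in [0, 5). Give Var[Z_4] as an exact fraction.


Outcome values over d=0..4: [0, 0, 1, 1, 0]
Σy = 2, Σy² = 2, M = 5
μ = 2/5 = 2/5,  σ² = 2/5 − (2/5)² = 6/25
V_0 = 0, E_0 = 3
V_1 = 6/25·E_0 + (2/5)²·V_0 = 18/25;  E_1 = 6/5
V_2 = 6/25·E_1 + (2/5)²·V_1 = 252/625;  E_2 = 12/25
V_3 = 6/25·E_2 + (2/5)²·V_2 = 2808/15625;  E_3 = 24/125
V_4 = 6/25·E_3 + (2/5)²·V_3 = 29232/390625;  E_4 = 48/625

29232/390625


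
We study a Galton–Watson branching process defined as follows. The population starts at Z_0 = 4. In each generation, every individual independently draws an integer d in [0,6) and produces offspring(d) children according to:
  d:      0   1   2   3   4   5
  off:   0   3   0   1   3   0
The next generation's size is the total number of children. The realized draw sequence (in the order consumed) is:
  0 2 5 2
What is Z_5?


0

gen 0: Z_0=4, draws=[0, 2, 5, 2], offspring=[0, 0, 0, 0], Z_1=0
gen 1: Z_1=0, draws=[], offspring=[], Z_2=0
gen 2: Z_2=0, draws=[], offspring=[], Z_3=0
gen 3: Z_3=0, draws=[], offspring=[], Z_4=0
gen 4: Z_4=0, draws=[], offspring=[], Z_5=0


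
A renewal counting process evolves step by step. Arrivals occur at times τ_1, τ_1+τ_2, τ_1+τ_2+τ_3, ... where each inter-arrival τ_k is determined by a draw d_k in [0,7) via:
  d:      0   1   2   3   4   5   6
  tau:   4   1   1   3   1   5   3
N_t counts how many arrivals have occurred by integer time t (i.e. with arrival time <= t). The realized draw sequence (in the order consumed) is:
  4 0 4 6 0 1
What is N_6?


draw d_1=4: τ_1=1, arrival time A_1=1
draw d_2=0: τ_2=4, arrival time A_2=5
draw d_3=4: τ_3=1, arrival time A_3=6
draw d_4=6: τ_4=3, arrival time A_4=9
draw d_5=0: τ_5=4, arrival time A_5=13
draw d_6=1: τ_6=1, arrival time A_6=14
N_t over t=0..6: 0:0 1:1 2:1 3:1 4:1 5:2 6:3

3


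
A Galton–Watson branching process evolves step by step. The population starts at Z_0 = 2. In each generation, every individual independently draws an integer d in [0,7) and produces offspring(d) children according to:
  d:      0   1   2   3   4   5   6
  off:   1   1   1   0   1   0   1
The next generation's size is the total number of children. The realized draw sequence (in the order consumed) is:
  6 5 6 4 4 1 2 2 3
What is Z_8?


0

gen 0: Z_0=2, draws=[6, 5], offspring=[1, 0], Z_1=1
gen 1: Z_1=1, draws=[6], offspring=[1], Z_2=1
gen 2: Z_2=1, draws=[4], offspring=[1], Z_3=1
gen 3: Z_3=1, draws=[4], offspring=[1], Z_4=1
gen 4: Z_4=1, draws=[1], offspring=[1], Z_5=1
gen 5: Z_5=1, draws=[2], offspring=[1], Z_6=1
gen 6: Z_6=1, draws=[2], offspring=[1], Z_7=1
gen 7: Z_7=1, draws=[3], offspring=[0], Z_8=0


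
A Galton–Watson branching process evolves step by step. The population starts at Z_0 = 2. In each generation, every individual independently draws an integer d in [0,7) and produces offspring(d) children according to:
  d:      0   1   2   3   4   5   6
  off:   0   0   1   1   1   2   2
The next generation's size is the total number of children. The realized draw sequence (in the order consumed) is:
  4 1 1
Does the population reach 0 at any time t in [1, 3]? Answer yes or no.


gen 0: Z_0=2, draws=[4, 1], offspring=[1, 0], Z_1=1
gen 1: Z_1=1, draws=[1], offspring=[0], Z_2=0
gen 2: Z_2=0, draws=[], offspring=[], Z_3=0

yes


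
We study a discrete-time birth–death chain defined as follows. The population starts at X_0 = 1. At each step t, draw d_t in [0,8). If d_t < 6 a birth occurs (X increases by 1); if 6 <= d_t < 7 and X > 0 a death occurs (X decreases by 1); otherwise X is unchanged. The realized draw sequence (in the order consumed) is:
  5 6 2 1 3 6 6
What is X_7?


2

t=0: X=1, d=5 → birth, X_1=2
t=1: X=2, d=6 → death, X_2=1
t=2: X=1, d=2 → birth, X_3=2
t=3: X=2, d=1 → birth, X_4=3
t=4: X=3, d=3 → birth, X_5=4
t=5: X=4, d=6 → death, X_6=3
t=6: X=3, d=6 → death, X_7=2


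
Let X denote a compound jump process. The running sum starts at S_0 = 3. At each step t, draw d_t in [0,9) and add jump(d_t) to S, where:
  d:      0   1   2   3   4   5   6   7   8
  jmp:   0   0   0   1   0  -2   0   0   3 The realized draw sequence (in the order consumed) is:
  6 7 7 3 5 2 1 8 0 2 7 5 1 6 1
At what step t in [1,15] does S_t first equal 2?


t=0: S=3, d=6, jump=0, S_1=3
t=1: S=3, d=7, jump=0, S_2=3
t=2: S=3, d=7, jump=0, S_3=3
t=3: S=3, d=3, jump=1, S_4=4
t=4: S=4, d=5, jump=-2, S_5=2
t=5: S=2, d=2, jump=0, S_6=2
t=6: S=2, d=1, jump=0, S_7=2
t=7: S=2, d=8, jump=3, S_8=5
t=8: S=5, d=0, jump=0, S_9=5
t=9: S=5, d=2, jump=0, S_10=5
t=10: S=5, d=7, jump=0, S_11=5
t=11: S=5, d=5, jump=-2, S_12=3
t=12: S=3, d=1, jump=0, S_13=3
t=13: S=3, d=6, jump=0, S_14=3
t=14: S=3, d=1, jump=0, S_15=3

5


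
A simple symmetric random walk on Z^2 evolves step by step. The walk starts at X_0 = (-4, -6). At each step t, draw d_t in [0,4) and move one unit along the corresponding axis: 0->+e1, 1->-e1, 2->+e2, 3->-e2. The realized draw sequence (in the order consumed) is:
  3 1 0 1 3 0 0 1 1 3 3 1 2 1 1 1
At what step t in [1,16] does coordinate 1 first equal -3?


t=0: X=(-4, -6), d=3 → -e2, X_1=(-4, -7)
t=1: X=(-4, -7), d=1 → -e1, X_2=(-5, -7)
t=2: X=(-5, -7), d=0 → +e1, X_3=(-4, -7)
t=3: X=(-4, -7), d=1 → -e1, X_4=(-5, -7)
t=4: X=(-5, -7), d=3 → -e2, X_5=(-5, -8)
t=5: X=(-5, -8), d=0 → +e1, X_6=(-4, -8)
t=6: X=(-4, -8), d=0 → +e1, X_7=(-3, -8)
t=7: X=(-3, -8), d=1 → -e1, X_8=(-4, -8)
t=8: X=(-4, -8), d=1 → -e1, X_9=(-5, -8)
t=9: X=(-5, -8), d=3 → -e2, X_10=(-5, -9)
t=10: X=(-5, -9), d=3 → -e2, X_11=(-5, -10)
t=11: X=(-5, -10), d=1 → -e1, X_12=(-6, -10)
t=12: X=(-6, -10), d=2 → +e2, X_13=(-6, -9)
t=13: X=(-6, -9), d=1 → -e1, X_14=(-7, -9)
t=14: X=(-7, -9), d=1 → -e1, X_15=(-8, -9)
t=15: X=(-8, -9), d=1 → -e1, X_16=(-9, -9)

7


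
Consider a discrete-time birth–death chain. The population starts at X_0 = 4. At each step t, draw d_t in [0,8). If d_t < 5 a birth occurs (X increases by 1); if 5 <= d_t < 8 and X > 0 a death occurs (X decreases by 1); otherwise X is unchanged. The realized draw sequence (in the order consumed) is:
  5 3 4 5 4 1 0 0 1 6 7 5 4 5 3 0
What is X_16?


t=0: X=4, d=5 → death, X_1=3
t=1: X=3, d=3 → birth, X_2=4
t=2: X=4, d=4 → birth, X_3=5
t=3: X=5, d=5 → death, X_4=4
t=4: X=4, d=4 → birth, X_5=5
t=5: X=5, d=1 → birth, X_6=6
t=6: X=6, d=0 → birth, X_7=7
t=7: X=7, d=0 → birth, X_8=8
t=8: X=8, d=1 → birth, X_9=9
t=9: X=9, d=6 → death, X_10=8
t=10: X=8, d=7 → death, X_11=7
t=11: X=7, d=5 → death, X_12=6
t=12: X=6, d=4 → birth, X_13=7
t=13: X=7, d=5 → death, X_14=6
t=14: X=6, d=3 → birth, X_15=7
t=15: X=7, d=0 → birth, X_16=8

8


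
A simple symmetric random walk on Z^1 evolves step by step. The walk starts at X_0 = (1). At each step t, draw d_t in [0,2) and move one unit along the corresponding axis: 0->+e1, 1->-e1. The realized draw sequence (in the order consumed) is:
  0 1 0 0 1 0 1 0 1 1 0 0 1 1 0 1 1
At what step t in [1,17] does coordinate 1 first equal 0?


t=0: X=(1), d=0 → +e1, X_1=(2)
t=1: X=(2), d=1 → -e1, X_2=(1)
t=2: X=(1), d=0 → +e1, X_3=(2)
t=3: X=(2), d=0 → +e1, X_4=(3)
t=4: X=(3), d=1 → -e1, X_5=(2)
t=5: X=(2), d=0 → +e1, X_6=(3)
t=6: X=(3), d=1 → -e1, X_7=(2)
t=7: X=(2), d=0 → +e1, X_8=(3)
t=8: X=(3), d=1 → -e1, X_9=(2)
t=9: X=(2), d=1 → -e1, X_10=(1)
t=10: X=(1), d=0 → +e1, X_11=(2)
t=11: X=(2), d=0 → +e1, X_12=(3)
t=12: X=(3), d=1 → -e1, X_13=(2)
t=13: X=(2), d=1 → -e1, X_14=(1)
t=14: X=(1), d=0 → +e1, X_15=(2)
t=15: X=(2), d=1 → -e1, X_16=(1)
t=16: X=(1), d=1 → -e1, X_17=(0)

17


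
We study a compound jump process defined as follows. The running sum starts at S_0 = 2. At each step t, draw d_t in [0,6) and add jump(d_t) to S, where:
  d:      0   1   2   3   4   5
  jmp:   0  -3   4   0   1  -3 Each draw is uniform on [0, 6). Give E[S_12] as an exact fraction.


0

Outcome values over d=0..5: [0, -3, 4, 0, 1, -3]
Σy = -1, Σy² = 35, M = 6
μ = -1/6 = -1/6,  σ² = 35/6 − (-1/6)² = 209/36
E[S_12] = 2 + 12·(-1/6) = 0


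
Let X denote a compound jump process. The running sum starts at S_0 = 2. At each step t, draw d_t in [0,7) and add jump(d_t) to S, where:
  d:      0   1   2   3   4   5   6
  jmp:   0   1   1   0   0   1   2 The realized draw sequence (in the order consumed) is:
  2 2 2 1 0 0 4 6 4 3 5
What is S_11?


9

t=0: S=2, d=2, jump=1, S_1=3
t=1: S=3, d=2, jump=1, S_2=4
t=2: S=4, d=2, jump=1, S_3=5
t=3: S=5, d=1, jump=1, S_4=6
t=4: S=6, d=0, jump=0, S_5=6
t=5: S=6, d=0, jump=0, S_6=6
t=6: S=6, d=4, jump=0, S_7=6
t=7: S=6, d=6, jump=2, S_8=8
t=8: S=8, d=4, jump=0, S_9=8
t=9: S=8, d=3, jump=0, S_10=8
t=10: S=8, d=5, jump=1, S_11=9


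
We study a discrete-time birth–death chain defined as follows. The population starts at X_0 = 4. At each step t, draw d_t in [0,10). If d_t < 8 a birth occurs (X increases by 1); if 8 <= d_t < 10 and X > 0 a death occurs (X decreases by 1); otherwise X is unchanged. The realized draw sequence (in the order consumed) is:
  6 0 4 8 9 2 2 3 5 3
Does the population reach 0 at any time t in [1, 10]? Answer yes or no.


t=0: X=4, d=6 → birth, X_1=5
t=1: X=5, d=0 → birth, X_2=6
t=2: X=6, d=4 → birth, X_3=7
t=3: X=7, d=8 → death, X_4=6
t=4: X=6, d=9 → death, X_5=5
t=5: X=5, d=2 → birth, X_6=6
t=6: X=6, d=2 → birth, X_7=7
t=7: X=7, d=3 → birth, X_8=8
t=8: X=8, d=5 → birth, X_9=9
t=9: X=9, d=3 → birth, X_10=10

no


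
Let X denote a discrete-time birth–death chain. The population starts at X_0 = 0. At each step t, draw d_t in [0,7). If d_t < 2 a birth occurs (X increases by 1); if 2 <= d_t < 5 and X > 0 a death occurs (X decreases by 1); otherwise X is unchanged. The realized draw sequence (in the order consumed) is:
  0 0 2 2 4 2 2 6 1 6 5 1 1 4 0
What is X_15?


t=0: X=0, d=0 → birth, X_1=1
t=1: X=1, d=0 → birth, X_2=2
t=2: X=2, d=2 → death, X_3=1
t=3: X=1, d=2 → death, X_4=0
t=4: X=0, d=4 → hold, X_5=0
t=5: X=0, d=2 → hold, X_6=0
t=6: X=0, d=2 → hold, X_7=0
t=7: X=0, d=6 → hold, X_8=0
t=8: X=0, d=1 → birth, X_9=1
t=9: X=1, d=6 → hold, X_10=1
t=10: X=1, d=5 → hold, X_11=1
t=11: X=1, d=1 → birth, X_12=2
t=12: X=2, d=1 → birth, X_13=3
t=13: X=3, d=4 → death, X_14=2
t=14: X=2, d=0 → birth, X_15=3

3


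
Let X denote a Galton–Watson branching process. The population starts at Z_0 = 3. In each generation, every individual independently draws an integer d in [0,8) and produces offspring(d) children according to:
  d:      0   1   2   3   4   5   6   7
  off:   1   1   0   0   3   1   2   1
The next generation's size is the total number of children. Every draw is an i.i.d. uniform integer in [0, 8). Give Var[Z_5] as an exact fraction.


28450890765/1073741824

Outcome values over d=0..7: [1, 1, 0, 0, 3, 1, 2, 1]
Σy = 9, Σy² = 17, M = 8
μ = 9/8 = 9/8,  σ² = 17/8 − (9/8)² = 55/64
V_0 = 0, E_0 = 3
V_1 = 55/64·E_0 + (9/8)²·V_0 = 165/64;  E_1 = 27/8
V_2 = 55/64·E_1 + (9/8)²·V_1 = 25245/4096;  E_2 = 243/64
V_3 = 55/64·E_2 + (9/8)²·V_2 = 2900205/262144;  E_3 = 2187/512
V_4 = 55/64·E_3 + (9/8)²·V_3 = 296502525/16777216;  E_4 = 19683/4096
V_5 = 55/64·E_4 + (9/8)²·V_4 = 28450890765/1073741824;  E_5 = 177147/32768


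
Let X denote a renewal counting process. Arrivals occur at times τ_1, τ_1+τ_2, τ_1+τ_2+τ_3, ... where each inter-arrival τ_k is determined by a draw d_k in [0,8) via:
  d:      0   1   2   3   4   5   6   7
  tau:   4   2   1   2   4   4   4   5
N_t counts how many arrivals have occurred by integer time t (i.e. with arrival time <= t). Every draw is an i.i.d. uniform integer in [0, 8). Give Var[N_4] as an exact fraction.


5150415/16777216

Inter-arrival values over d=0..7: [4, 2, 1, 2, 4, 4, 4, 5]
Each d has probability 1/8, so the pmf of τ is: f(1) = 1/8, f(2) = 1/4, f(4) = 1/2, f(5) = 1/8
Let p_n(j) = P(N_n = j), with p_0 = [1]. Condition on τ_1: p_n(0) = P(τ > n), and for j >= 1, p_n(j) = Σ_{k<=n} f(k)·p_{n−k}(j−1)
p_1 = [7/8, 1/8]  (j = 0..1)
p_2 = [5/8, 23/64, 1/64]  (j = 0..2)
p_3 = [5/8, 19/64, 39/512, 1/512]  (j = 0..3)
p_4 = [1/8, 47/64, 65/512, 55/4096, 1/4096]  (j = 0..4)
E[N_4] = Σ j·p_4(j) = 4217/4096;  E[N_4²] = Σ j²·p_4(j) = 5599/4096
Var[N_4] = 5599/4096 − (4217/4096)² = 5150415/16777216


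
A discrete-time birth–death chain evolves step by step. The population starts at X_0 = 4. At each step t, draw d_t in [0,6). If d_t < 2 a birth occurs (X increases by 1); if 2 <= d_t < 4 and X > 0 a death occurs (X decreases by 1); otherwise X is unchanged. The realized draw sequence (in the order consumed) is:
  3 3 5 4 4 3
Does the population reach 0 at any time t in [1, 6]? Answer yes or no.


t=0: X=4, d=3 → death, X_1=3
t=1: X=3, d=3 → death, X_2=2
t=2: X=2, d=5 → hold, X_3=2
t=3: X=2, d=4 → hold, X_4=2
t=4: X=2, d=4 → hold, X_5=2
t=5: X=2, d=3 → death, X_6=1

no


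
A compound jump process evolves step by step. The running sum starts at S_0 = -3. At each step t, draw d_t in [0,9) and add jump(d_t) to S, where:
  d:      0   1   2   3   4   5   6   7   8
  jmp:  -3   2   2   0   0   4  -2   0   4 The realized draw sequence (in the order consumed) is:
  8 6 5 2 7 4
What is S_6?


5

t=0: S=-3, d=8, jump=4, S_1=1
t=1: S=1, d=6, jump=-2, S_2=-1
t=2: S=-1, d=5, jump=4, S_3=3
t=3: S=3, d=2, jump=2, S_4=5
t=4: S=5, d=7, jump=0, S_5=5
t=5: S=5, d=4, jump=0, S_6=5


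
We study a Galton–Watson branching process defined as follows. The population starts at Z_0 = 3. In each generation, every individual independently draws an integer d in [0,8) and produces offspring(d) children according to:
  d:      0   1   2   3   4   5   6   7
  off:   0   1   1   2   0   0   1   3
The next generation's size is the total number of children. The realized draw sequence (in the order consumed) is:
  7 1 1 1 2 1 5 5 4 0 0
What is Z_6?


0

gen 0: Z_0=3, draws=[7, 1, 1], offspring=[3, 1, 1], Z_1=5
gen 1: Z_1=5, draws=[1, 2, 1, 5, 5], offspring=[1, 1, 1, 0, 0], Z_2=3
gen 2: Z_2=3, draws=[4, 0, 0], offspring=[0, 0, 0], Z_3=0
gen 3: Z_3=0, draws=[], offspring=[], Z_4=0
gen 4: Z_4=0, draws=[], offspring=[], Z_5=0
gen 5: Z_5=0, draws=[], offspring=[], Z_6=0


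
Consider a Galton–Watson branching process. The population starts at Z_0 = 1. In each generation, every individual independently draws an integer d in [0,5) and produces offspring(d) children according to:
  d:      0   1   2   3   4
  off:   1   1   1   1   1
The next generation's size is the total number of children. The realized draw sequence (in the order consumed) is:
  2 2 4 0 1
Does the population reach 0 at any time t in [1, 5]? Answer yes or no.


no

gen 0: Z_0=1, draws=[2], offspring=[1], Z_1=1
gen 1: Z_1=1, draws=[2], offspring=[1], Z_2=1
gen 2: Z_2=1, draws=[4], offspring=[1], Z_3=1
gen 3: Z_3=1, draws=[0], offspring=[1], Z_4=1
gen 4: Z_4=1, draws=[1], offspring=[1], Z_5=1


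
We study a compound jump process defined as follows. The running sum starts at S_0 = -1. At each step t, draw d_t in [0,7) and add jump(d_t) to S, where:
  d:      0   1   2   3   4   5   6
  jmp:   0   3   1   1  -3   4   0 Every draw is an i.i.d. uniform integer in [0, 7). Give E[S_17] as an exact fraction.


95/7

Outcome values over d=0..6: [0, 3, 1, 1, -3, 4, 0]
Σy = 6, Σy² = 36, M = 7
μ = 6/7 = 6/7,  σ² = 36/7 − (6/7)² = 216/49
E[S_17] = -1 + 17·(6/7) = 95/7


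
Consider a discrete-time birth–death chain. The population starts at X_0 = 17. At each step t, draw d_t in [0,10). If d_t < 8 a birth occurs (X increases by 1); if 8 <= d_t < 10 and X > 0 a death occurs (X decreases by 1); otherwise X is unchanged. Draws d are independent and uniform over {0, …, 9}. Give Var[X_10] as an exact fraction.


X can drop by at most 1 per step and X_0 = 17 > T = 10, so X_t >= 17 − t >= 7 > 0 for every t <= 10: the floor at 0 (the 'and X > 0' condition) never binds. Hence X_10 = X_0 + Σ_{t<10} Y_t with i.i.d. increments Y_t = y(d_t) ∈ {+1, −1, 0}.
Outcome values over d=0..9: [1, 1, 1, 1, 1, 1, 1, 1, -1, -1]
Σy = 6, Σy² = 10, M = 10
μ = 6/10 = 3/5,  σ² = 10/10 − (3/5)² = 16/25
Independent increments: Var[X_10] = 10·σ² = 10·(16/25) = 32/5

32/5


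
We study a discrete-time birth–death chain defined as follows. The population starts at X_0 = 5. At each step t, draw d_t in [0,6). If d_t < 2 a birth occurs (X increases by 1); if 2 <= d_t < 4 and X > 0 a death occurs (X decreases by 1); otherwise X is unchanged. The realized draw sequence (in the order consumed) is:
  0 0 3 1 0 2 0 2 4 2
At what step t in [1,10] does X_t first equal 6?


1

t=0: X=5, d=0 → birth, X_1=6
t=1: X=6, d=0 → birth, X_2=7
t=2: X=7, d=3 → death, X_3=6
t=3: X=6, d=1 → birth, X_4=7
t=4: X=7, d=0 → birth, X_5=8
t=5: X=8, d=2 → death, X_6=7
t=6: X=7, d=0 → birth, X_7=8
t=7: X=8, d=2 → death, X_8=7
t=8: X=7, d=4 → hold, X_9=7
t=9: X=7, d=2 → death, X_10=6
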